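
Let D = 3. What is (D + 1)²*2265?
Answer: 36240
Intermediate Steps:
(D + 1)²*2265 = (3 + 1)²*2265 = 4²*2265 = 16*2265 = 36240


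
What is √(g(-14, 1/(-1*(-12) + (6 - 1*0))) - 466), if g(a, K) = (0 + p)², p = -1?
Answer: I*√465 ≈ 21.564*I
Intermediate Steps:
g(a, K) = 1 (g(a, K) = (0 - 1)² = (-1)² = 1)
√(g(-14, 1/(-1*(-12) + (6 - 1*0))) - 466) = √(1 - 466) = √(-465) = I*√465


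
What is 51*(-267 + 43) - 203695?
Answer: -215119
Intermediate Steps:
51*(-267 + 43) - 203695 = 51*(-224) - 203695 = -11424 - 203695 = -215119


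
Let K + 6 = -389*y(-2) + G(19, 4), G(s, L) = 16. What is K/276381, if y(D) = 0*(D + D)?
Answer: 10/276381 ≈ 3.6182e-5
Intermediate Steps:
y(D) = 0 (y(D) = 0*(2*D) = 0)
K = 10 (K = -6 + (-389*0 + 16) = -6 + (0 + 16) = -6 + 16 = 10)
K/276381 = 10/276381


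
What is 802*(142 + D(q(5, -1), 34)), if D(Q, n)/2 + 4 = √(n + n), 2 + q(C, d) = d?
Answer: 107468 + 3208*√17 ≈ 1.2069e+5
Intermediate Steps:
q(C, d) = -2 + d
D(Q, n) = -8 + 2*√2*√n (D(Q, n) = -8 + 2*√(n + n) = -8 + 2*√(2*n) = -8 + 2*(√2*√n) = -8 + 2*√2*√n)
802*(142 + D(q(5, -1), 34)) = 802*(142 + (-8 + 2*√2*√34)) = 802*(142 + (-8 + 4*√17)) = 802*(134 + 4*√17) = 107468 + 3208*√17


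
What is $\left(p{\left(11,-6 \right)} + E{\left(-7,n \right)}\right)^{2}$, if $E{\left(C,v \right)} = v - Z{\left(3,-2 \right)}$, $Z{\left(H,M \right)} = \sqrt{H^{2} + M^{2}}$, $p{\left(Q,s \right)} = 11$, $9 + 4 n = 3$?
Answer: $\frac{413}{4} - 19 \sqrt{13} \approx 34.745$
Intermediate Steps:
$n = - \frac{3}{2}$ ($n = - \frac{9}{4} + \frac{1}{4} \cdot 3 = - \frac{9}{4} + \frac{3}{4} = - \frac{3}{2} \approx -1.5$)
$E{\left(C,v \right)} = v - \sqrt{13}$ ($E{\left(C,v \right)} = v - \sqrt{3^{2} + \left(-2\right)^{2}} = v - \sqrt{9 + 4} = v - \sqrt{13}$)
$\left(p{\left(11,-6 \right)} + E{\left(-7,n \right)}\right)^{2} = \left(11 - \left(\frac{3}{2} + \sqrt{13}\right)\right)^{2} = \left(\frac{19}{2} - \sqrt{13}\right)^{2}$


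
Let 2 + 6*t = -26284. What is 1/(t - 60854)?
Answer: -1/65235 ≈ -1.5329e-5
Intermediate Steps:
t = -4381 (t = -1/3 + (1/6)*(-26284) = -1/3 - 13142/3 = -4381)
1/(t - 60854) = 1/(-4381 - 60854) = 1/(-65235) = -1/65235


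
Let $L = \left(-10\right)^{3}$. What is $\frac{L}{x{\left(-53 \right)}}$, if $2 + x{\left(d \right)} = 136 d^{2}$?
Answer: $- \frac{500}{191011} \approx -0.0026176$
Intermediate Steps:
$x{\left(d \right)} = -2 + 136 d^{2}$
$L = -1000$
$\frac{L}{x{\left(-53 \right)}} = - \frac{1000}{-2 + 136 \left(-53\right)^{2}} = - \frac{1000}{-2 + 136 \cdot 2809} = - \frac{1000}{-2 + 382024} = - \frac{1000}{382022} = \left(-1000\right) \frac{1}{382022} = - \frac{500}{191011}$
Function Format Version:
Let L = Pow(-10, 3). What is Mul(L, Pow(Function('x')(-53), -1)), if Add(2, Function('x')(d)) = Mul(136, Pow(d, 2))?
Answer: Rational(-500, 191011) ≈ -0.0026176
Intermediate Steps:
Function('x')(d) = Add(-2, Mul(136, Pow(d, 2)))
L = -1000
Mul(L, Pow(Function('x')(-53), -1)) = Mul(-1000, Pow(Add(-2, Mul(136, Pow(-53, 2))), -1)) = Mul(-1000, Pow(Add(-2, Mul(136, 2809)), -1)) = Mul(-1000, Pow(Add(-2, 382024), -1)) = Mul(-1000, Pow(382022, -1)) = Mul(-1000, Rational(1, 382022)) = Rational(-500, 191011)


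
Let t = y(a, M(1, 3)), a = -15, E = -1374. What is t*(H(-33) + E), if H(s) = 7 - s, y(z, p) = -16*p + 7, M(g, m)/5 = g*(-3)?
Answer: -329498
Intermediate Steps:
M(g, m) = -15*g (M(g, m) = 5*(g*(-3)) = 5*(-3*g) = -15*g)
y(z, p) = 7 - 16*p
t = 247 (t = 7 - (-240) = 7 - 16*(-15) = 7 + 240 = 247)
t*(H(-33) + E) = 247*((7 - 1*(-33)) - 1374) = 247*((7 + 33) - 1374) = 247*(40 - 1374) = 247*(-1334) = -329498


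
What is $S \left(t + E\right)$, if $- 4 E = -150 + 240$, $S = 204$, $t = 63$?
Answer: $8262$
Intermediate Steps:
$E = - \frac{45}{2}$ ($E = - \frac{-150 + 240}{4} = \left(- \frac{1}{4}\right) 90 = - \frac{45}{2} \approx -22.5$)
$S \left(t + E\right) = 204 \left(63 - \frac{45}{2}\right) = 204 \cdot \frac{81}{2} = 8262$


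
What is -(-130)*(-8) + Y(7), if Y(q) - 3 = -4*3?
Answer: -1049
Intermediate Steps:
Y(q) = -9 (Y(q) = 3 - 4*3 = 3 - 12 = -9)
-(-130)*(-8) + Y(7) = -(-130)*(-8) - 9 = -26*40 - 9 = -1040 - 9 = -1049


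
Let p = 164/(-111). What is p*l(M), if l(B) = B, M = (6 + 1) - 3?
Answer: -656/111 ≈ -5.9099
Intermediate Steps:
M = 4 (M = 7 - 3 = 4)
p = -164/111 (p = 164*(-1/111) = -164/111 ≈ -1.4775)
p*l(M) = -164/111*4 = -656/111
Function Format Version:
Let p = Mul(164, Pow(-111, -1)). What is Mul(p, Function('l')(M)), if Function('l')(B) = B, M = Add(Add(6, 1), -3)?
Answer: Rational(-656, 111) ≈ -5.9099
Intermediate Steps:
M = 4 (M = Add(7, -3) = 4)
p = Rational(-164, 111) (p = Mul(164, Rational(-1, 111)) = Rational(-164, 111) ≈ -1.4775)
Mul(p, Function('l')(M)) = Mul(Rational(-164, 111), 4) = Rational(-656, 111)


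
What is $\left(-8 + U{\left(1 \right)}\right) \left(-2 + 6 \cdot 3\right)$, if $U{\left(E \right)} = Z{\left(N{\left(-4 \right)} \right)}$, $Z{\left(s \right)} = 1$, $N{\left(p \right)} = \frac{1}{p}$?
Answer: $-112$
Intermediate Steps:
$U{\left(E \right)} = 1$
$\left(-8 + U{\left(1 \right)}\right) \left(-2 + 6 \cdot 3\right) = \left(-8 + 1\right) \left(-2 + 6 \cdot 3\right) = - 7 \left(-2 + 18\right) = \left(-7\right) 16 = -112$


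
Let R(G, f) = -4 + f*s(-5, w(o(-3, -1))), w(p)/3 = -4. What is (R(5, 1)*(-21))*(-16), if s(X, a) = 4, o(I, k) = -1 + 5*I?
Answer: 0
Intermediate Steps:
w(p) = -12 (w(p) = 3*(-4) = -12)
R(G, f) = -4 + 4*f (R(G, f) = -4 + f*4 = -4 + 4*f)
(R(5, 1)*(-21))*(-16) = ((-4 + 4*1)*(-21))*(-16) = ((-4 + 4)*(-21))*(-16) = (0*(-21))*(-16) = 0*(-16) = 0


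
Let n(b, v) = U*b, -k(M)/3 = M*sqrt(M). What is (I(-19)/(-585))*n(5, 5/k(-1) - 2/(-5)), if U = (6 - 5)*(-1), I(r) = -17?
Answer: -17/117 ≈ -0.14530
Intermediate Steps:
k(M) = -3*M**(3/2) (k(M) = -3*M*sqrt(M) = -3*M**(3/2))
U = -1 (U = 1*(-1) = -1)
n(b, v) = -b
(I(-19)/(-585))*n(5, 5/k(-1) - 2/(-5)) = (-17/(-585))*(-1*5) = -17*(-1/585)*(-5) = (17/585)*(-5) = -17/117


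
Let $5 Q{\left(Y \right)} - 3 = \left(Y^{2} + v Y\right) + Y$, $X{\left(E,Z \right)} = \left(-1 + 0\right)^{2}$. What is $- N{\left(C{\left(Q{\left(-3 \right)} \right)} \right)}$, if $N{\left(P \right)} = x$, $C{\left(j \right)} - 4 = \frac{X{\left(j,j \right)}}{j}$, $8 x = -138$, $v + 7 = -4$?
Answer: $\frac{69}{4} \approx 17.25$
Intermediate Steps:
$v = -11$ ($v = -7 - 4 = -11$)
$X{\left(E,Z \right)} = 1$ ($X{\left(E,Z \right)} = \left(-1\right)^{2} = 1$)
$Q{\left(Y \right)} = \frac{3}{5} - 2 Y + \frac{Y^{2}}{5}$ ($Q{\left(Y \right)} = \frac{3}{5} + \frac{\left(Y^{2} - 11 Y\right) + Y}{5} = \frac{3}{5} + \frac{Y^{2} - 10 Y}{5} = \frac{3}{5} + \left(- 2 Y + \frac{Y^{2}}{5}\right) = \frac{3}{5} - 2 Y + \frac{Y^{2}}{5}$)
$x = - \frac{69}{4}$ ($x = \frac{1}{8} \left(-138\right) = - \frac{69}{4} \approx -17.25$)
$C{\left(j \right)} = 4 + \frac{1}{j}$ ($C{\left(j \right)} = 4 + 1 \frac{1}{j} = 4 + \frac{1}{j}$)
$N{\left(P \right)} = - \frac{69}{4}$
$- N{\left(C{\left(Q{\left(-3 \right)} \right)} \right)} = \left(-1\right) \left(- \frac{69}{4}\right) = \frac{69}{4}$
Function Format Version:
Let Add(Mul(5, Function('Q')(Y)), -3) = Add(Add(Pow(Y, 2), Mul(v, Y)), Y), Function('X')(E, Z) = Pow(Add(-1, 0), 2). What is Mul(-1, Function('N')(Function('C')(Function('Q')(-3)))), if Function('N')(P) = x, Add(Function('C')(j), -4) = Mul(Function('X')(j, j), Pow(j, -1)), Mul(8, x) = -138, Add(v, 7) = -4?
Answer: Rational(69, 4) ≈ 17.250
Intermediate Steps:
v = -11 (v = Add(-7, -4) = -11)
Function('X')(E, Z) = 1 (Function('X')(E, Z) = Pow(-1, 2) = 1)
Function('Q')(Y) = Add(Rational(3, 5), Mul(-2, Y), Mul(Rational(1, 5), Pow(Y, 2))) (Function('Q')(Y) = Add(Rational(3, 5), Mul(Rational(1, 5), Add(Add(Pow(Y, 2), Mul(-11, Y)), Y))) = Add(Rational(3, 5), Mul(Rational(1, 5), Add(Pow(Y, 2), Mul(-10, Y)))) = Add(Rational(3, 5), Add(Mul(-2, Y), Mul(Rational(1, 5), Pow(Y, 2)))) = Add(Rational(3, 5), Mul(-2, Y), Mul(Rational(1, 5), Pow(Y, 2))))
x = Rational(-69, 4) (x = Mul(Rational(1, 8), -138) = Rational(-69, 4) ≈ -17.250)
Function('C')(j) = Add(4, Pow(j, -1)) (Function('C')(j) = Add(4, Mul(1, Pow(j, -1))) = Add(4, Pow(j, -1)))
Function('N')(P) = Rational(-69, 4)
Mul(-1, Function('N')(Function('C')(Function('Q')(-3)))) = Mul(-1, Rational(-69, 4)) = Rational(69, 4)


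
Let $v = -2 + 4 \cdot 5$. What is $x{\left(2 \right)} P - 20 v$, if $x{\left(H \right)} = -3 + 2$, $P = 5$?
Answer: $-365$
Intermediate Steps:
$x{\left(H \right)} = -1$
$v = 18$ ($v = -2 + 20 = 18$)
$x{\left(2 \right)} P - 20 v = \left(-1\right) 5 - 360 = -5 - 360 = -365$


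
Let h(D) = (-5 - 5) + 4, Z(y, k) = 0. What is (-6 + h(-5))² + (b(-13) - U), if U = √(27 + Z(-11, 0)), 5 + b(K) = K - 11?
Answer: 115 - 3*√3 ≈ 109.80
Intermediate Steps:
h(D) = -6 (h(D) = -10 + 4 = -6)
b(K) = -16 + K (b(K) = -5 + (K - 11) = -5 + (-11 + K) = -16 + K)
U = 3*√3 (U = √(27 + 0) = √27 = 3*√3 ≈ 5.1962)
(-6 + h(-5))² + (b(-13) - U) = (-6 - 6)² + ((-16 - 13) - 3*√3) = (-12)² + (-29 - 3*√3) = 144 + (-29 - 3*√3) = 115 - 3*√3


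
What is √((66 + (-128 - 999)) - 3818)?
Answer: I*√4879 ≈ 69.85*I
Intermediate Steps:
√((66 + (-128 - 999)) - 3818) = √((66 - 1127) - 3818) = √(-1061 - 3818) = √(-4879) = I*√4879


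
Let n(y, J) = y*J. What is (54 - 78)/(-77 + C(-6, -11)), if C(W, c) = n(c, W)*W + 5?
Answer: 2/39 ≈ 0.051282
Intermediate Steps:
n(y, J) = J*y
C(W, c) = 5 + c*W² (C(W, c) = (W*c)*W + 5 = c*W² + 5 = 5 + c*W²)
(54 - 78)/(-77 + C(-6, -11)) = (54 - 78)/(-77 + (5 - 11*(-6)²)) = -24/(-77 + (5 - 11*36)) = -24/(-77 + (5 - 396)) = -24/(-77 - 391) = -24/(-468) = -24*(-1/468) = 2/39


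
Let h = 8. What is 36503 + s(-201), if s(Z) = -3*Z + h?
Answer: 37114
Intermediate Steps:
s(Z) = 8 - 3*Z (s(Z) = -3*Z + 8 = 8 - 3*Z)
36503 + s(-201) = 36503 + (8 - 3*(-201)) = 36503 + (8 + 603) = 36503 + 611 = 37114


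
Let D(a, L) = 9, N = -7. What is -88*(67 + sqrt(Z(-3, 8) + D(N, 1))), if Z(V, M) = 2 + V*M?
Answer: -5896 - 88*I*sqrt(13) ≈ -5896.0 - 317.29*I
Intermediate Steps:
Z(V, M) = 2 + M*V
-88*(67 + sqrt(Z(-3, 8) + D(N, 1))) = -88*(67 + sqrt((2 + 8*(-3)) + 9)) = -88*(67 + sqrt((2 - 24) + 9)) = -88*(67 + sqrt(-22 + 9)) = -88*(67 + sqrt(-13)) = -88*(67 + I*sqrt(13)) = -5896 - 88*I*sqrt(13)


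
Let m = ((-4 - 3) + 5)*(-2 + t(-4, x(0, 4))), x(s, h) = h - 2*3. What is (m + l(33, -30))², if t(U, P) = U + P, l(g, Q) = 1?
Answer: 289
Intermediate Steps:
x(s, h) = -6 + h (x(s, h) = h - 6 = -6 + h)
t(U, P) = P + U
m = 16 (m = ((-4 - 3) + 5)*(-2 + ((-6 + 4) - 4)) = (-7 + 5)*(-2 + (-2 - 4)) = -2*(-2 - 6) = -2*(-8) = 16)
(m + l(33, -30))² = (16 + 1)² = 17² = 289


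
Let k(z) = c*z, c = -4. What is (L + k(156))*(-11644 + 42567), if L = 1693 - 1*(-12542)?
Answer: 420892953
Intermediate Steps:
L = 14235 (L = 1693 + 12542 = 14235)
k(z) = -4*z
(L + k(156))*(-11644 + 42567) = (14235 - 4*156)*(-11644 + 42567) = (14235 - 624)*30923 = 13611*30923 = 420892953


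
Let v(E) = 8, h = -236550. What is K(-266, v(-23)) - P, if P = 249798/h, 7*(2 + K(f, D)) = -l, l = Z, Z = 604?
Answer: -24073219/275975 ≈ -87.230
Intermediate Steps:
l = 604
K(f, D) = -618/7 (K(f, D) = -2 + (-1*604)/7 = -2 + (1/7)*(-604) = -2 - 604/7 = -618/7)
P = -41633/39425 (P = 249798/(-236550) = 249798*(-1/236550) = -41633/39425 ≈ -1.0560)
K(-266, v(-23)) - P = -618/7 - 1*(-41633/39425) = -618/7 + 41633/39425 = -24073219/275975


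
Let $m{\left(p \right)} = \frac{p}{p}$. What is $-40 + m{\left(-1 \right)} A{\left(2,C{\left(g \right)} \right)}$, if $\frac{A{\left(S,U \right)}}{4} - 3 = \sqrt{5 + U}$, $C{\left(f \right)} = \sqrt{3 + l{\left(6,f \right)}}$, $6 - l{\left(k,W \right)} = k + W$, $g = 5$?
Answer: $-28 + 4 \sqrt{5 + i \sqrt{2}} \approx -18.968 + 1.2527 i$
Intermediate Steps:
$l{\left(k,W \right)} = 6 - W - k$ ($l{\left(k,W \right)} = 6 - \left(k + W\right) = 6 - \left(W + k\right) = 6 - W - k$)
$m{\left(p \right)} = 1$
$C{\left(f \right)} = \sqrt{3 - f}$
$A{\left(S,U \right)} = 12 + 4 \sqrt{5 + U}$
$-40 + m{\left(-1 \right)} A{\left(2,C{\left(g \right)} \right)} = -40 + 1 \left(12 + 4 \sqrt{5 + \sqrt{3 - 5}}\right) = -40 + 1 \left(12 + 4 \sqrt{5 + \sqrt{-2}}\right) = -40 + 1 \left(12 + 4 \sqrt{5 + i \sqrt{2}}\right) = -40 + \left(12 + 4 \sqrt{5 + i \sqrt{2}}\right) = -28 + 4 \sqrt{5 + i \sqrt{2}}$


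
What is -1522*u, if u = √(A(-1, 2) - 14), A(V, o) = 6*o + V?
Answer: -1522*I*√3 ≈ -2636.2*I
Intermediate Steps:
A(V, o) = V + 6*o
u = I*√3 (u = √((-1 + 6*2) - 14) = √((-1 + 12) - 14) = √(11 - 14) = √(-3) = I*√3 ≈ 1.732*I)
-1522*u = -1522*I*√3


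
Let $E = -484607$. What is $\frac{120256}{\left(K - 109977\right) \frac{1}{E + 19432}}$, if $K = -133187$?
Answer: $\frac{13985021200}{60791} \approx 2.3005 \cdot 10^{5}$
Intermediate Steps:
$\frac{120256}{\left(K - 109977\right) \frac{1}{E + 19432}} = \frac{120256}{\left(-133187 - 109977\right) \frac{1}{-484607 + 19432}} = \frac{120256}{\left(-243164\right) \frac{1}{-465175}} = \frac{120256}{\left(-243164\right) \left(- \frac{1}{465175}\right)} = \frac{120256}{\frac{243164}{465175}} = 120256 \cdot \frac{465175}{243164} = \frac{13985021200}{60791}$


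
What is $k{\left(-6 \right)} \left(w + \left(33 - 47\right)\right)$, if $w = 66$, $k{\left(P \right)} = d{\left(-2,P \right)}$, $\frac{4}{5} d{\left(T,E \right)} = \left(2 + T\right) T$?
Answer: $0$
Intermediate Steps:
$d{\left(T,E \right)} = \frac{5 T \left(2 + T\right)}{4}$ ($d{\left(T,E \right)} = \frac{5 \left(2 + T\right) T}{4} = \frac{5 T \left(2 + T\right)}{4}$)
$k{\left(P \right)} = 0$ ($k{\left(P \right)} = \frac{5}{4} \left(-2\right) \left(2 - 2\right) = \frac{5}{4} \left(-2\right) 0 = 0$)
$k{\left(-6 \right)} \left(w + \left(33 - 47\right)\right) = 0 \left(66 + \left(33 - 47\right)\right) = 0 \left(66 - 14\right) = 0 \cdot 52 = 0$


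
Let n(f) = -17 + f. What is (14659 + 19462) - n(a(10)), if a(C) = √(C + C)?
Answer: 34138 - 2*√5 ≈ 34134.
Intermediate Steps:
a(C) = √2*√C (a(C) = √(2*C) = √2*√C)
(14659 + 19462) - n(a(10)) = (14659 + 19462) - (-17 + √2*√10) = 34121 - (-17 + 2*√5) = 34121 + (17 - 2*√5) = 34138 - 2*√5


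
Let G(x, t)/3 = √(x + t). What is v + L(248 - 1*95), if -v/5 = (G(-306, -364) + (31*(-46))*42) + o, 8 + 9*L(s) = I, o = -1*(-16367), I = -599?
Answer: 1958018/9 - 15*I*√670 ≈ 2.1756e+5 - 388.27*I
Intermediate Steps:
o = 16367
L(s) = -607/9 (L(s) = -8/9 + (⅑)*(-599) = -8/9 - 599/9 = -607/9)
G(x, t) = 3*√(t + x) (G(x, t) = 3*√(x + t) = 3*√(t + x))
v = 217625 - 15*I*√670 (v = -5*((3*√(-364 - 306) + (31*(-46))*42) + 16367) = -5*((3*√(-670) - 1426*42) + 16367) = -5*((3*(I*√670) - 59892) + 16367) = -5*((3*I*√670 - 59892) + 16367) = -5*((-59892 + 3*I*√670) + 16367) = -5*(-43525 + 3*I*√670) = 217625 - 15*I*√670 ≈ 2.1763e+5 - 388.27*I)
v + L(248 - 1*95) = (217625 - 15*I*√670) - 607/9 = 1958018/9 - 15*I*√670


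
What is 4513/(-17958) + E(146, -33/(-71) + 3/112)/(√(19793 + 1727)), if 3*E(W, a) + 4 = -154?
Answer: -4513/17958 - 79*√1345/8070 ≈ -0.61032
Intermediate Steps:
E(W, a) = -158/3 (E(W, a) = -4/3 + (⅓)*(-154) = -4/3 - 154/3 = -158/3)
4513/(-17958) + E(146, -33/(-71) + 3/112)/(√(19793 + 1727)) = 4513/(-17958) - 158/(3*√(19793 + 1727)) = 4513*(-1/17958) - 158*√1345/5380/3 = -4513/17958 - 158*√1345/5380/3 = -4513/17958 - 79*√1345/8070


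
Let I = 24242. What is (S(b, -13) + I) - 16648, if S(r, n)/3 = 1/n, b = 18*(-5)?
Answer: 98719/13 ≈ 7593.8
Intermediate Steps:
b = -90
S(r, n) = 3/n
(S(b, -13) + I) - 16648 = (3/(-13) + 24242) - 16648 = (3*(-1/13) + 24242) - 16648 = (-3/13 + 24242) - 16648 = 315143/13 - 16648 = 98719/13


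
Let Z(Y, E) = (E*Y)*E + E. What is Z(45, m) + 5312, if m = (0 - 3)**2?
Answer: 8966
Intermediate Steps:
m = 9 (m = (-3)**2 = 9)
Z(Y, E) = E + Y*E**2 (Z(Y, E) = Y*E**2 + E = E + Y*E**2)
Z(45, m) + 5312 = 9*(1 + 9*45) + 5312 = 9*(1 + 405) + 5312 = 9*406 + 5312 = 3654 + 5312 = 8966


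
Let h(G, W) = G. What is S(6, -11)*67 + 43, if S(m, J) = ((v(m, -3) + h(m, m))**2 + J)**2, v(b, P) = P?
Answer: 311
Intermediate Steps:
S(m, J) = (J + (-3 + m)**2)**2 (S(m, J) = ((-3 + m)**2 + J)**2 = (J + (-3 + m)**2)**2)
S(6, -11)*67 + 43 = (-11 + (-3 + 6)**2)**2*67 + 43 = (-11 + 3**2)**2*67 + 43 = (-11 + 9)**2*67 + 43 = (-2)**2*67 + 43 = 4*67 + 43 = 268 + 43 = 311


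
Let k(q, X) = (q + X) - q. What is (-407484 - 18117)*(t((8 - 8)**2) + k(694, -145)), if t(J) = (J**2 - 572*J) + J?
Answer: 61712145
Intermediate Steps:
t(J) = J**2 - 571*J
k(q, X) = X (k(q, X) = (X + q) - q = X)
(-407484 - 18117)*(t((8 - 8)**2) + k(694, -145)) = (-407484 - 18117)*((8 - 8)**2*(-571 + (8 - 8)**2) - 145) = -425601*(0**2*(-571 + 0**2) - 145) = -425601*(0*(-571 + 0) - 145) = -425601*(0*(-571) - 145) = -425601*(0 - 145) = -425601*(-145) = 61712145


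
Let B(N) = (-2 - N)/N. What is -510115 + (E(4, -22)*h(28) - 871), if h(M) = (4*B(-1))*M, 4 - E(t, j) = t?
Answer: -510986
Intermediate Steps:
B(N) = (-2 - N)/N
E(t, j) = 4 - t
h(M) = 4*M (h(M) = (4*((-2 - 1*(-1))/(-1)))*M = (4*(-(-2 + 1)))*M = (4*(-1*(-1)))*M = (4*1)*M = 4*M)
-510115 + (E(4, -22)*h(28) - 871) = -510115 + ((4 - 1*4)*(4*28) - 871) = -510115 + ((4 - 4)*112 - 871) = -510115 + (0*112 - 871) = -510115 + (0 - 871) = -510115 - 871 = -510986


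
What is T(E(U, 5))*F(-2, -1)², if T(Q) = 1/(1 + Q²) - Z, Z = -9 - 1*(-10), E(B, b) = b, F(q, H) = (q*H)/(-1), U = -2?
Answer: -50/13 ≈ -3.8462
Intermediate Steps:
F(q, H) = -H*q (F(q, H) = (H*q)*(-1) = -H*q)
Z = 1 (Z = -9 + 10 = 1)
T(Q) = -1 + 1/(1 + Q²) (T(Q) = 1/(1 + Q²) - 1*1 = 1/(1 + Q²) - 1 = -1 + 1/(1 + Q²))
T(E(U, 5))*F(-2, -1)² = (-1*5²/(1 + 5²))*(-1*(-1)*(-2))² = -1*25/(1 + 25)*(-2)² = -1*25/26*4 = -1*25*1/26*4 = -25/26*4 = -50/13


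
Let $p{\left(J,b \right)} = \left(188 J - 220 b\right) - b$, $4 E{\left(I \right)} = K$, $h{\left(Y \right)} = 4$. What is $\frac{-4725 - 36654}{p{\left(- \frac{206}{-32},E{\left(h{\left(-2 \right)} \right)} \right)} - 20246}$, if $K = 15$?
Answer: $\frac{27586}{13243} \approx 2.0831$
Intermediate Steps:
$E{\left(I \right)} = \frac{15}{4}$ ($E{\left(I \right)} = \frac{1}{4} \cdot 15 = \frac{15}{4}$)
$p{\left(J,b \right)} = - 221 b + 188 J$ ($p{\left(J,b \right)} = \left(- 220 b + 188 J\right) - b = - 221 b + 188 J$)
$\frac{-4725 - 36654}{p{\left(- \frac{206}{-32},E{\left(h{\left(-2 \right)} \right)} \right)} - 20246} = \frac{-4725 - 36654}{\left(\left(-221\right) \frac{15}{4} + 188 \left(- \frac{206}{-32}\right)\right) - 20246} = - \frac{41379}{\left(- \frac{3315}{4} + 188 \left(\left(-206\right) \left(- \frac{1}{32}\right)\right)\right) - 20246} = - \frac{41379}{\left(- \frac{3315}{4} + 188 \cdot \frac{103}{16}\right) - 20246} = - \frac{41379}{\left(- \frac{3315}{4} + \frac{4841}{4}\right) - 20246} = - \frac{41379}{\frac{763}{2} - 20246} = - \frac{41379}{- \frac{39729}{2}} = \left(-41379\right) \left(- \frac{2}{39729}\right) = \frac{27586}{13243}$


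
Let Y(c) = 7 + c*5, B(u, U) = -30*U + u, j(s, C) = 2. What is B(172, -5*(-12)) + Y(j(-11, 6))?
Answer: -1611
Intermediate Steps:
B(u, U) = u - 30*U
Y(c) = 7 + 5*c
B(172, -5*(-12)) + Y(j(-11, 6)) = (172 - (-150)*(-12)) + (7 + 5*2) = (172 - 30*60) + (7 + 10) = (172 - 1800) + 17 = -1628 + 17 = -1611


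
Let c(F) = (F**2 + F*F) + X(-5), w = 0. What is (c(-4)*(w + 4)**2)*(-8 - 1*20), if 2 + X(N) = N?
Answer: -11200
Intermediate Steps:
X(N) = -2 + N
c(F) = -7 + 2*F**2 (c(F) = (F**2 + F*F) + (-2 - 5) = (F**2 + F**2) - 7 = 2*F**2 - 7 = -7 + 2*F**2)
(c(-4)*(w + 4)**2)*(-8 - 1*20) = ((-7 + 2*(-4)**2)*(0 + 4)**2)*(-8 - 1*20) = ((-7 + 2*16)*4**2)*(-8 - 20) = ((-7 + 32)*16)*(-28) = (25*16)*(-28) = 400*(-28) = -11200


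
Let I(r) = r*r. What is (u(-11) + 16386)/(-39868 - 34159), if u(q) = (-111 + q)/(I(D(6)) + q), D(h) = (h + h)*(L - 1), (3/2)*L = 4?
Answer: -6374032/28796503 ≈ -0.22135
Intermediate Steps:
L = 8/3 (L = (2/3)*4 = 8/3 ≈ 2.6667)
D(h) = 10*h/3 (D(h) = (h + h)*(8/3 - 1) = (2*h)*(5/3) = 10*h/3)
I(r) = r**2
u(q) = (-111 + q)/(400 + q) (u(q) = (-111 + q)/(((10/3)*6)**2 + q) = (-111 + q)/(20**2 + q) = (-111 + q)/(400 + q))
(u(-11) + 16386)/(-39868 - 34159) = ((-111 - 11)/(400 - 11) + 16386)/(-39868 - 34159) = (-122/389 + 16386)/(-74027) = ((1/389)*(-122) + 16386)*(-1/74027) = (-122/389 + 16386)*(-1/74027) = (6374032/389)*(-1/74027) = -6374032/28796503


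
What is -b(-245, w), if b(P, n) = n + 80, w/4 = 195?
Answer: -860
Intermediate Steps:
w = 780 (w = 4*195 = 780)
b(P, n) = 80 + n
-b(-245, w) = -(80 + 780) = -1*860 = -860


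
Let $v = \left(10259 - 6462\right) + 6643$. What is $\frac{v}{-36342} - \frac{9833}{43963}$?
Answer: $- \frac{45351367}{88761297} \approx -0.51094$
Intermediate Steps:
$v = 10440$ ($v = 3797 + 6643 = 10440$)
$\frac{v}{-36342} - \frac{9833}{43963} = \frac{10440}{-36342} - \frac{9833}{43963} = 10440 \left(- \frac{1}{36342}\right) - \frac{9833}{43963} = - \frac{580}{2019} - \frac{9833}{43963} = - \frac{45351367}{88761297}$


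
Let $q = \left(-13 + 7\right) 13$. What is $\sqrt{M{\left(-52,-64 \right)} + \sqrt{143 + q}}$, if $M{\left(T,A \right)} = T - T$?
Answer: $\sqrt[4]{65} \approx 2.8394$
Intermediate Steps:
$q = -78$ ($q = \left(-6\right) 13 = -78$)
$M{\left(T,A \right)} = 0$
$\sqrt{M{\left(-52,-64 \right)} + \sqrt{143 + q}} = \sqrt{0 + \sqrt{143 - 78}} = \sqrt{0 + \sqrt{65}} = \sqrt{\sqrt{65}} = \sqrt[4]{65}$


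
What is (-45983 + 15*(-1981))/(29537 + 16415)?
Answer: -37849/22976 ≈ -1.6473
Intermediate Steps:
(-45983 + 15*(-1981))/(29537 + 16415) = (-45983 - 29715)/45952 = -75698*1/45952 = -37849/22976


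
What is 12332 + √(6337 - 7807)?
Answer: 12332 + 7*I*√30 ≈ 12332.0 + 38.341*I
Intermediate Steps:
12332 + √(6337 - 7807) = 12332 + √(-1470) = 12332 + 7*I*√30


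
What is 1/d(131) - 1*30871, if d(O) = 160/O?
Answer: -4939229/160 ≈ -30870.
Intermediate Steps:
1/d(131) - 1*30871 = 1/(160/131) - 1*30871 = 1/(160*(1/131)) - 30871 = 1/(160/131) - 30871 = 131/160 - 30871 = -4939229/160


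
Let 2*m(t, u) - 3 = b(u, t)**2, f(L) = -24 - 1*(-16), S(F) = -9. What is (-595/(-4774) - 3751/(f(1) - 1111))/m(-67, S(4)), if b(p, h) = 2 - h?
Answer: 2653297/1817842356 ≈ 0.0014596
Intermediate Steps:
f(L) = -8 (f(L) = -24 + 16 = -8)
m(t, u) = 3/2 + (2 - t)**2/2
(-595/(-4774) - 3751/(f(1) - 1111))/m(-67, S(4)) = (-595/(-4774) - 3751/(-8 - 1111))/(3/2 + (-2 - 67)**2/2) = (-595*(-1/4774) - 3751/(-1119))/(3/2 + (1/2)*(-69)**2) = (85/682 - 3751*(-1/1119))/(3/2 + (1/2)*4761) = (85/682 + 3751/1119)/(3/2 + 4761/2) = (2653297/763158)/2382 = (2653297/763158)*(1/2382) = 2653297/1817842356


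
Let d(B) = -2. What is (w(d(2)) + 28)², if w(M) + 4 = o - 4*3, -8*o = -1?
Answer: 9409/64 ≈ 147.02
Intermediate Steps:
o = ⅛ (o = -⅛*(-1) = ⅛ ≈ 0.12500)
w(M) = -127/8 (w(M) = -4 + (⅛ - 4*3) = -4 + (⅛ - 12) = -4 - 95/8 = -127/8)
(w(d(2)) + 28)² = (-127/8 + 28)² = (97/8)² = 9409/64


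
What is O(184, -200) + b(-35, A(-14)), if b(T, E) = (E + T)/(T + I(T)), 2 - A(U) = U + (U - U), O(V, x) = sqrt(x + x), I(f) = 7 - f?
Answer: -19/7 + 20*I ≈ -2.7143 + 20.0*I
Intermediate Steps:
O(V, x) = sqrt(2)*sqrt(x) (O(V, x) = sqrt(2*x) = sqrt(2)*sqrt(x))
A(U) = 2 - U (A(U) = 2 - (U + (U - U)) = 2 - (U + 0) = 2 - U)
b(T, E) = E/7 + T/7 (b(T, E) = (E + T)/(T + (7 - T)) = (E + T)/7 = (E + T)*(1/7) = E/7 + T/7)
O(184, -200) + b(-35, A(-14)) = sqrt(2)*sqrt(-200) + ((2 - 1*(-14))/7 + (1/7)*(-35)) = sqrt(2)*(10*I*sqrt(2)) + ((2 + 14)/7 - 5) = 20*I + ((1/7)*16 - 5) = 20*I + (16/7 - 5) = 20*I - 19/7 = -19/7 + 20*I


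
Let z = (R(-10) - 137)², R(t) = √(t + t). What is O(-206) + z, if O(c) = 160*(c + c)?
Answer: -47171 - 548*I*√5 ≈ -47171.0 - 1225.4*I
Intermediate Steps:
O(c) = 320*c (O(c) = 160*(2*c) = 320*c)
R(t) = √2*√t (R(t) = √(2*t) = √2*√t)
z = (-137 + 2*I*√5)² (z = (√2*√(-10) - 137)² = (√2*(I*√10) - 137)² = (2*I*√5 - 137)² = (-137 + 2*I*√5)² ≈ 18749.0 - 1225.4*I)
O(-206) + z = 320*(-206) + (18749 - 548*I*√5) = -65920 + (18749 - 548*I*√5) = -47171 - 548*I*√5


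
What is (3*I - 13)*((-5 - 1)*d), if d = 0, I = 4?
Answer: 0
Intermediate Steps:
(3*I - 13)*((-5 - 1)*d) = (3*4 - 13)*((-5 - 1)*0) = (12 - 13)*(-6*0) = -1*0 = 0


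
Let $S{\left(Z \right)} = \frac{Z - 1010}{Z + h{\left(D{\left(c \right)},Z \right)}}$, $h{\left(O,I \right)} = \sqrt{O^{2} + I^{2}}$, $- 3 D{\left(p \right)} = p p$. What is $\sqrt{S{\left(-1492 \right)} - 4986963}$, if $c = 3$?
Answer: $\frac{3 \sqrt{826727366 - 554107 \sqrt{2226073}}}{\sqrt{-1492 + \sqrt{2226073}}} \approx 2411.7 i$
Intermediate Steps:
$D{\left(p \right)} = - \frac{p^{2}}{3}$ ($D{\left(p \right)} = - \frac{p p}{3} = - \frac{p^{2}}{3}$)
$h{\left(O,I \right)} = \sqrt{I^{2} + O^{2}}$
$S{\left(Z \right)} = \frac{-1010 + Z}{Z + \sqrt{9 + Z^{2}}}$ ($S{\left(Z \right)} = \frac{Z - 1010}{Z + \sqrt{Z^{2} + \left(- \frac{3^{2}}{3}\right)^{2}}} = \frac{-1010 + Z}{Z + \sqrt{Z^{2} + \left(\left(- \frac{1}{3}\right) 9\right)^{2}}} = \frac{-1010 + Z}{Z + \sqrt{Z^{2} + \left(-3\right)^{2}}} = \frac{-1010 + Z}{Z + \sqrt{Z^{2} + 9}} = \frac{-1010 + Z}{Z + \sqrt{9 + Z^{2}}}$)
$\sqrt{S{\left(-1492 \right)} - 4986963} = \sqrt{\frac{-1010 - 1492}{-1492 + \sqrt{9 + \left(-1492\right)^{2}}} - 4986963} = \sqrt{\frac{1}{-1492 + \sqrt{9 + 2226064}} \left(-2502\right) - 4986963} = \sqrt{\frac{1}{-1492 + \sqrt{2226073}} \left(-2502\right) - 4986963} = \sqrt{- \frac{2502}{-1492 + \sqrt{2226073}} - 4986963} = \sqrt{-4986963 - \frac{2502}{-1492 + \sqrt{2226073}}}$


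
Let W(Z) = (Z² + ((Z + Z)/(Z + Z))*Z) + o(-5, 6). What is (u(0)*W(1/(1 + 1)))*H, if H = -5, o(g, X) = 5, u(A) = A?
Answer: 0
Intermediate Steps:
W(Z) = 5 + Z + Z² (W(Z) = (Z² + ((Z + Z)/(Z + Z))*Z) + 5 = (Z² + ((2*Z)/((2*Z)))*Z) + 5 = (Z² + ((2*Z)*(1/(2*Z)))*Z) + 5 = (Z² + 1*Z) + 5 = (Z² + Z) + 5 = (Z + Z²) + 5 = 5 + Z + Z²)
(u(0)*W(1/(1 + 1)))*H = (0*(5 + 1/(1 + 1) + (1/(1 + 1))²))*(-5) = (0*(5 + 1/2 + (1/2)²))*(-5) = (0*(5 + ½ + (½)²))*(-5) = (0*(5 + ½ + ¼))*(-5) = (0*(23/4))*(-5) = 0*(-5) = 0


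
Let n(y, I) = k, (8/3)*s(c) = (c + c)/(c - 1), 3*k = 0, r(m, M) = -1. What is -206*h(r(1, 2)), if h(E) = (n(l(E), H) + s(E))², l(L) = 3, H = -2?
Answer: -927/32 ≈ -28.969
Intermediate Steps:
k = 0 (k = (⅓)*0 = 0)
s(c) = 3*c/(4*(-1 + c)) (s(c) = 3*((c + c)/(c - 1))/8 = 3*((2*c)/(-1 + c))/8 = 3*(2*c/(-1 + c))/8 = 3*c/(4*(-1 + c)))
n(y, I) = 0
h(E) = 9*E²/(16*(-1 + E)²) (h(E) = (0 + 3*E/(4*(-1 + E)))² = (3*E/(4*(-1 + E)))² = 9*E²/(16*(-1 + E)²))
-206*h(r(1, 2)) = -927*(-1)²/(8*(-1 - 1)²) = -927/(8*(-2)²) = -927/(8*4) = -206*9/64 = -927/32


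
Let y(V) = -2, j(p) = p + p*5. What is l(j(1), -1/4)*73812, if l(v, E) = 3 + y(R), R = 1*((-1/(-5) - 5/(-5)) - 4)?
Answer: 73812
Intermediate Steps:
j(p) = 6*p (j(p) = p + 5*p = 6*p)
R = -14/5 (R = 1*((-1*(-⅕) - 5*(-⅕)) - 4) = 1*((⅕ + 1) - 4) = 1*(6/5 - 4) = 1*(-14/5) = -14/5 ≈ -2.8000)
l(v, E) = 1 (l(v, E) = 3 - 2 = 1)
l(j(1), -1/4)*73812 = 1*73812 = 73812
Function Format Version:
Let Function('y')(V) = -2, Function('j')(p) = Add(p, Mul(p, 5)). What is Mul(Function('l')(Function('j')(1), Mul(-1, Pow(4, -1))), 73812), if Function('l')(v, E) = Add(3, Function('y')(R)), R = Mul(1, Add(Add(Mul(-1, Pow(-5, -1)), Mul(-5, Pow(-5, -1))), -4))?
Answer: 73812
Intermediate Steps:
Function('j')(p) = Mul(6, p) (Function('j')(p) = Add(p, Mul(5, p)) = Mul(6, p))
R = Rational(-14, 5) (R = Mul(1, Add(Add(Mul(-1, Rational(-1, 5)), Mul(-5, Rational(-1, 5))), -4)) = Mul(1, Add(Add(Rational(1, 5), 1), -4)) = Mul(1, Add(Rational(6, 5), -4)) = Mul(1, Rational(-14, 5)) = Rational(-14, 5) ≈ -2.8000)
Function('l')(v, E) = 1 (Function('l')(v, E) = Add(3, -2) = 1)
Mul(Function('l')(Function('j')(1), Mul(-1, Pow(4, -1))), 73812) = Mul(1, 73812) = 73812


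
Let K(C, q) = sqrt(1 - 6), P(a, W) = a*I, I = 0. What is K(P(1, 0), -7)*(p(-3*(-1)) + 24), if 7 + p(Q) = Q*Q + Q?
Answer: 29*I*sqrt(5) ≈ 64.846*I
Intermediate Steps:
P(a, W) = 0 (P(a, W) = a*0 = 0)
p(Q) = -7 + Q + Q**2 (p(Q) = -7 + (Q*Q + Q) = -7 + (Q**2 + Q) = -7 + (Q + Q**2) = -7 + Q + Q**2)
K(C, q) = I*sqrt(5) (K(C, q) = sqrt(-5) = I*sqrt(5))
K(P(1, 0), -7)*(p(-3*(-1)) + 24) = (I*sqrt(5))*((-7 - 3*(-1) + (-3*(-1))**2) + 24) = (I*sqrt(5))*((-7 + 3 + 3**2) + 24) = (I*sqrt(5))*((-7 + 3 + 9) + 24) = (I*sqrt(5))*(5 + 24) = (I*sqrt(5))*29 = 29*I*sqrt(5)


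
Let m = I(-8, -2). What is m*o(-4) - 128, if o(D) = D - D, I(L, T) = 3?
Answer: -128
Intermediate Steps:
o(D) = 0
m = 3
m*o(-4) - 128 = 3*0 - 128 = 0 - 128 = -128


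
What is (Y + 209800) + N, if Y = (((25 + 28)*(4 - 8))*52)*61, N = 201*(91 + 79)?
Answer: -428494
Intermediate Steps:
N = 34170 (N = 201*170 = 34170)
Y = -672464 (Y = ((53*(-4))*52)*61 = -212*52*61 = -11024*61 = -672464)
(Y + 209800) + N = (-672464 + 209800) + 34170 = -462664 + 34170 = -428494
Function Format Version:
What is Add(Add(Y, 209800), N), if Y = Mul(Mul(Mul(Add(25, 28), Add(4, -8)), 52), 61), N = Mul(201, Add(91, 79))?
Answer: -428494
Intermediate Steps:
N = 34170 (N = Mul(201, 170) = 34170)
Y = -672464 (Y = Mul(Mul(Mul(53, -4), 52), 61) = Mul(Mul(-212, 52), 61) = Mul(-11024, 61) = -672464)
Add(Add(Y, 209800), N) = Add(Add(-672464, 209800), 34170) = Add(-462664, 34170) = -428494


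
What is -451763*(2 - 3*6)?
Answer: 7228208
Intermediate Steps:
-451763*(2 - 3*6) = -451763*(2 - 18) = -451763*(-16) = 7228208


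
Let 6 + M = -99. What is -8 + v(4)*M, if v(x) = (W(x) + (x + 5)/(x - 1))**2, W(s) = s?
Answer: -5153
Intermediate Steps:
M = -105 (M = -6 - 99 = -105)
v(x) = (x + (5 + x)/(-1 + x))**2 (v(x) = (x + (x + 5)/(x - 1))**2 = (x + (5 + x)/(-1 + x))**2)
-8 + v(4)*M = -8 + ((5 + 4**2)**2/(-1 + 4)**2)*(-105) = -8 + ((5 + 16)**2/3**2)*(-105) = -8 + ((1/9)*21**2)*(-105) = -8 + ((1/9)*441)*(-105) = -8 + 49*(-105) = -8 - 5145 = -5153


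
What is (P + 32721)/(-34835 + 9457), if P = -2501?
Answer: -15110/12689 ≈ -1.1908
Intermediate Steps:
(P + 32721)/(-34835 + 9457) = (-2501 + 32721)/(-34835 + 9457) = 30220/(-25378) = 30220*(-1/25378) = -15110/12689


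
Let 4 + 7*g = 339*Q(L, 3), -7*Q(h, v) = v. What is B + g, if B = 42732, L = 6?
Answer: 2092823/49 ≈ 42711.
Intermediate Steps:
Q(h, v) = -v/7
g = -1045/49 (g = -4/7 + (339*(-⅐*3))/7 = -4/7 + (339*(-3/7))/7 = -4/7 + (⅐)*(-1017/7) = -4/7 - 1017/49 = -1045/49 ≈ -21.327)
B + g = 42732 - 1045/49 = 2092823/49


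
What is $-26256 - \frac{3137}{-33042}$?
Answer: $- \frac{867547615}{33042} \approx -26256.0$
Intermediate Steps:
$-26256 - \frac{3137}{-33042} = -26256 - - \frac{3137}{33042} = -26256 + \frac{3137}{33042} = - \frac{867547615}{33042}$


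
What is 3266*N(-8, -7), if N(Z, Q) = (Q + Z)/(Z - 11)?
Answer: 48990/19 ≈ 2578.4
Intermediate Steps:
N(Z, Q) = (Q + Z)/(-11 + Z)
3266*N(-8, -7) = 3266*((-7 - 8)/(-11 - 8)) = 3266*(-15/(-19)) = 3266*(-1/19*(-15)) = 3266*(15/19) = 48990/19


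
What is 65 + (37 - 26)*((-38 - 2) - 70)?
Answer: -1145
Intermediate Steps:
65 + (37 - 26)*((-38 - 2) - 70) = 65 + 11*(-40 - 70) = 65 + 11*(-110) = 65 - 1210 = -1145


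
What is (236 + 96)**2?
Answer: 110224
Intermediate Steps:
(236 + 96)**2 = 332**2 = 110224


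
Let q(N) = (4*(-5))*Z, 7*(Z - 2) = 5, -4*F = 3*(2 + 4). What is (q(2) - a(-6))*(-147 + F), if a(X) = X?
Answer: 51207/7 ≈ 7315.3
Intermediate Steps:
F = -9/2 (F = -3*(2 + 4)/4 = -3*6/4 = -1/4*18 = -9/2 ≈ -4.5000)
Z = 19/7 (Z = 2 + (1/7)*5 = 2 + 5/7 = 19/7 ≈ 2.7143)
q(N) = -380/7 (q(N) = (4*(-5))*(19/7) = -20*19/7 = -380/7)
(q(2) - a(-6))*(-147 + F) = (-380/7 - 1*(-6))*(-147 - 9/2) = (-380/7 + 6)*(-303/2) = -338/7*(-303/2) = 51207/7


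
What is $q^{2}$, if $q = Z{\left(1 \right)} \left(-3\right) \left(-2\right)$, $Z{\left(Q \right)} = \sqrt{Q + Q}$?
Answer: $72$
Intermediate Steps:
$Z{\left(Q \right)} = \sqrt{2} \sqrt{Q}$ ($Z{\left(Q \right)} = \sqrt{2 Q} = \sqrt{2} \sqrt{Q}$)
$q = 6 \sqrt{2}$ ($q = \sqrt{2} \sqrt{1} \left(-3\right) \left(-2\right) = \sqrt{2} \cdot 1 \left(-3\right) \left(-2\right) = \sqrt{2} \left(-3\right) \left(-2\right) = - 3 \sqrt{2} \left(-2\right) = 6 \sqrt{2} \approx 8.4853$)
$q^{2} = \left(6 \sqrt{2}\right)^{2} = 72$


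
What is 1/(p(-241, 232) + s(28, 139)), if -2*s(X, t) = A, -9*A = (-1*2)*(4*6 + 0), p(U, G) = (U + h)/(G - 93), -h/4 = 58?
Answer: -417/2531 ≈ -0.16476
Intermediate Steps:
h = -232 (h = -4*58 = -232)
p(U, G) = (-232 + U)/(-93 + G) (p(U, G) = (U - 232)/(G - 93) = (-232 + U)/(-93 + G))
A = 16/3 (A = -(-1*2)*(4*6 + 0)/9 = -(-2)*(24 + 0)/9 = -(-2)*24/9 = -1/9*(-48) = 16/3 ≈ 5.3333)
s(X, t) = -8/3 (s(X, t) = -1/2*16/3 = -8/3)
1/(p(-241, 232) + s(28, 139)) = 1/((-232 - 241)/(-93 + 232) - 8/3) = 1/(-473/139 - 8/3) = 1/(-2531/417) = -417/2531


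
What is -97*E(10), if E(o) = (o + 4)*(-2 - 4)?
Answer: 8148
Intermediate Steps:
E(o) = -24 - 6*o (E(o) = (4 + o)*(-6) = -24 - 6*o)
-97*E(10) = -97*(-24 - 6*10) = -97*(-24 - 60) = -97*(-84) = 8148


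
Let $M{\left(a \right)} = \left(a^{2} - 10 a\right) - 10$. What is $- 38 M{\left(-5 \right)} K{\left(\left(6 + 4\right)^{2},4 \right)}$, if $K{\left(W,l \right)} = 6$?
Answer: $-14820$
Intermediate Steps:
$M{\left(a \right)} = -10 + a^{2} - 10 a$
$- 38 M{\left(-5 \right)} K{\left(\left(6 + 4\right)^{2},4 \right)} = - 38 \left(-10 + \left(-5\right)^{2} - -50\right) 6 = - 38 \left(-10 + 25 + 50\right) 6 = \left(-38\right) 65 \cdot 6 = \left(-2470\right) 6 = -14820$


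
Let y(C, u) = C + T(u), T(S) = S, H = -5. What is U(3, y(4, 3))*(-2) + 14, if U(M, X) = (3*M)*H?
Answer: 104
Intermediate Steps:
y(C, u) = C + u
U(M, X) = -15*M (U(M, X) = (3*M)*(-5) = -15*M)
U(3, y(4, 3))*(-2) + 14 = -15*3*(-2) + 14 = -45*(-2) + 14 = 90 + 14 = 104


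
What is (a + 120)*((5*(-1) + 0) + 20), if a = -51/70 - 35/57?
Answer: 473443/266 ≈ 1779.9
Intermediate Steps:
a = -5357/3990 (a = -51*1/70 - 35*1/57 = -51/70 - 35/57 = -5357/3990 ≈ -1.3426)
(a + 120)*((5*(-1) + 0) + 20) = (-5357/3990 + 120)*((5*(-1) + 0) + 20) = 473443*((-5 + 0) + 20)/3990 = 473443*(-5 + 20)/3990 = (473443/3990)*15 = 473443/266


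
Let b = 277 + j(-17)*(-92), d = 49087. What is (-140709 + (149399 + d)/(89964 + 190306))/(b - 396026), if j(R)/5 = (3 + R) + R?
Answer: 6572718824/17819987005 ≈ 0.36884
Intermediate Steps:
j(R) = 15 + 10*R (j(R) = 5*((3 + R) + R) = 5*(3 + 2*R) = 15 + 10*R)
b = 14537 (b = 277 + (15 + 10*(-17))*(-92) = 277 + (15 - 170)*(-92) = 277 - 155*(-92) = 277 + 14260 = 14537)
(-140709 + (149399 + d)/(89964 + 190306))/(b - 396026) = (-140709 + (149399 + 49087)/(89964 + 190306))/(14537 - 396026) = (-140709 + 198486/280270)/(-381489) = (-140709 + 198486*(1/280270))*(-1/381489) = (-140709 + 99243/140135)*(-1/381489) = -19718156472/140135*(-1/381489) = 6572718824/17819987005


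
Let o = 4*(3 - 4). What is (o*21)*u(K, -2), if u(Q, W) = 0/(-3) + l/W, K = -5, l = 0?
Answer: 0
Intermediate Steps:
u(Q, W) = 0 (u(Q, W) = 0/(-3) + 0/W = 0*(-⅓) + 0 = 0 + 0 = 0)
o = -4 (o = 4*(-1) = -4)
(o*21)*u(K, -2) = -4*21*0 = -84*0 = 0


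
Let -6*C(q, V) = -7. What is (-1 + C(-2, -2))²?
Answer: 1/36 ≈ 0.027778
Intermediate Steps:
C(q, V) = 7/6 (C(q, V) = -⅙*(-7) = 7/6)
(-1 + C(-2, -2))² = (-1 + 7/6)² = (⅙)² = 1/36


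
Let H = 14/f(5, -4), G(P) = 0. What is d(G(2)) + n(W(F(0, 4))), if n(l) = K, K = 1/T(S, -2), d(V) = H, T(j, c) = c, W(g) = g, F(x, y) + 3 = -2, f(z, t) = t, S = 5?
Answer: -4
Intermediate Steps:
F(x, y) = -5 (F(x, y) = -3 - 2 = -5)
H = -7/2 (H = 14/(-4) = 14*(-¼) = -7/2 ≈ -3.5000)
d(V) = -7/2
K = -½ (K = 1/(-2) = -½ ≈ -0.50000)
n(l) = -½
d(G(2)) + n(W(F(0, 4))) = -7/2 - ½ = -4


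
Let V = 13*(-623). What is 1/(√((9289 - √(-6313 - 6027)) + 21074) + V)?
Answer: -1/(8099 - √(30363 - 2*I*√3085)) ≈ -0.00012619 + 5.0756e-9*I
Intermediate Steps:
V = -8099
1/(√((9289 - √(-6313 - 6027)) + 21074) + V) = 1/(√((9289 - √(-6313 - 6027)) + 21074) - 8099) = 1/(√((9289 - √(-12340)) + 21074) - 8099) = 1/(√((9289 - 2*I*√3085) + 21074) - 8099) = 1/(√(30363 - 2*I*√3085) - 8099) = 1/(-8099 + √(30363 - 2*I*√3085))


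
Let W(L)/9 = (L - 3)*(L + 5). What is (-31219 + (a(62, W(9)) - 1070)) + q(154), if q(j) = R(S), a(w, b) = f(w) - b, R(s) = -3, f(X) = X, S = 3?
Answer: -32986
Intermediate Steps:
W(L) = 9*(-3 + L)*(5 + L) (W(L) = 9*((L - 3)*(L + 5)) = 9*((-3 + L)*(5 + L)) = 9*(-3 + L)*(5 + L))
a(w, b) = w - b
q(j) = -3
(-31219 + (a(62, W(9)) - 1070)) + q(154) = (-31219 + ((62 - (-135 + 9*9² + 18*9)) - 1070)) - 3 = (-31219 + ((62 - (-135 + 9*81 + 162)) - 1070)) - 3 = (-31219 + ((62 - (-135 + 729 + 162)) - 1070)) - 3 = (-31219 + ((62 - 1*756) - 1070)) - 3 = (-31219 + ((62 - 756) - 1070)) - 3 = (-31219 + (-694 - 1070)) - 3 = (-31219 - 1764) - 3 = -32983 - 3 = -32986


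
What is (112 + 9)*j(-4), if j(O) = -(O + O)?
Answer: 968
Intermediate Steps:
j(O) = -2*O
(112 + 9)*j(-4) = (112 + 9)*(-2*(-4)) = 121*8 = 968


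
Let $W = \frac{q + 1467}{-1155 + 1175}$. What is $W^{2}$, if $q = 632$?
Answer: $\frac{4405801}{400} \approx 11015.0$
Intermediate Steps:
$W = \frac{2099}{20}$ ($W = \frac{632 + 1467}{-1155 + 1175} = \frac{2099}{20} \approx 104.95$)
$W^{2} = \left(\frac{2099}{20}\right)^{2} = \frac{4405801}{400}$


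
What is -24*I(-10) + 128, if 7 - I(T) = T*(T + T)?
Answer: 4760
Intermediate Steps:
I(T) = 7 - 2*T**2 (I(T) = 7 - T*(T + T) = 7 - T*2*T = 7 - 2*T**2)
-24*I(-10) + 128 = -24*(7 - 2*(-10)**2) + 128 = -24*(7 - 2*100) + 128 = -24*(7 - 200) + 128 = -24*(-193) + 128 = 4632 + 128 = 4760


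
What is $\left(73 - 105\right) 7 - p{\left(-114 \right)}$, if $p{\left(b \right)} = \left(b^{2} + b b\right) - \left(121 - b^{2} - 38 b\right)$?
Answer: $-34759$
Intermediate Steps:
$p{\left(b \right)} = -121 + 3 b^{2} + 38 b$ ($p{\left(b \right)} = \left(b^{2} + b^{2}\right) + \left(-121 + b^{2} + 38 b\right) = 2 b^{2} + \left(-121 + b^{2} + 38 b\right) = -121 + 3 b^{2} + 38 b$)
$\left(73 - 105\right) 7 - p{\left(-114 \right)} = \left(73 - 105\right) 7 - \left(-121 + 3 \left(-114\right)^{2} + 38 \left(-114\right)\right) = \left(-32\right) 7 - \left(-121 + 3 \cdot 12996 - 4332\right) = -224 - \left(-121 + 38988 - 4332\right) = -224 - 34535 = -34759$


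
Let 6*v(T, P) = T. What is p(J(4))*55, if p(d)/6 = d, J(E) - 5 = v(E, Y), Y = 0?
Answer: 1870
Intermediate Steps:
v(T, P) = T/6
J(E) = 5 + E/6
p(d) = 6*d
p(J(4))*55 = (6*(5 + (⅙)*4))*55 = (6*(5 + ⅔))*55 = (6*(17/3))*55 = 34*55 = 1870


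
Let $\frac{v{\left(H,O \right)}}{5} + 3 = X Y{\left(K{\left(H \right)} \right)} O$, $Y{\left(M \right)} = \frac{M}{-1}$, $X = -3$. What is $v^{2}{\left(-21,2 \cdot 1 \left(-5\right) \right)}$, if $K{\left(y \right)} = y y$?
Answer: $4377807225$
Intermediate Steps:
$K{\left(y \right)} = y^{2}$
$Y{\left(M \right)} = - M$ ($Y{\left(M \right)} = M \left(-1\right) = - M$)
$v{\left(H,O \right)} = -15 + 15 O H^{2}$ ($v{\left(H,O \right)} = -15 + 5 - 3 \left(- H^{2}\right) O = -15 + 5 \cdot 3 H^{2} O = -15 + 5 \cdot 3 O H^{2} = -15 + 15 O H^{2}$)
$v^{2}{\left(-21,2 \cdot 1 \left(-5\right) \right)} = \left(-15 + 15 \cdot 2 \cdot 1 \left(-5\right) \left(-21\right)^{2}\right)^{2} = \left(-15 + 15 \cdot 2 \left(-5\right) 441\right)^{2} = \left(-15 + 15 \left(-10\right) 441\right)^{2} = \left(-15 - 66150\right)^{2} = \left(-66165\right)^{2} = 4377807225$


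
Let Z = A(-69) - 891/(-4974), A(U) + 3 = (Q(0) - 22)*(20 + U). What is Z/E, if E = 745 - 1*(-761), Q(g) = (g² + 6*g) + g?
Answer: 1782647/2496948 ≈ 0.71393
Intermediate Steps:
Q(g) = g² + 7*g
A(U) = -443 - 22*U (A(U) = -3 + (0*(7 + 0) - 22)*(20 + U) = -3 + (0*7 - 22)*(20 + U) = -3 + (0 - 22)*(20 + U) = -3 - 22*(20 + U) = -3 + (-440 - 22*U) = -443 - 22*U)
E = 1506 (E = 745 + 761 = 1506)
Z = 1782647/1658 (Z = (-443 - 22*(-69)) - 891/(-4974) = (-443 + 1518) - 891*(-1)/4974 = 1075 - 1*(-297/1658) = 1075 + 297/1658 = 1782647/1658 ≈ 1075.2)
Z/E = (1782647/1658)/1506 = (1782647/1658)*(1/1506) = 1782647/2496948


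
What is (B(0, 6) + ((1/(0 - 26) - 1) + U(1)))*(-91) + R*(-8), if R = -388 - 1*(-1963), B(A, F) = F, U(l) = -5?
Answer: -25193/2 ≈ -12597.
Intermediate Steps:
R = 1575 (R = -388 + 1963 = 1575)
(B(0, 6) + ((1/(0 - 26) - 1) + U(1)))*(-91) + R*(-8) = (6 + ((1/(0 - 26) - 1) - 5))*(-91) + 1575*(-8) = (6 + ((1/(-26) - 1) - 5))*(-91) - 12600 = (6 + ((-1/26 - 1) - 5))*(-91) - 12600 = (6 + (-27/26 - 5))*(-91) - 12600 = (6 - 157/26)*(-91) - 12600 = -1/26*(-91) - 12600 = 7/2 - 12600 = -25193/2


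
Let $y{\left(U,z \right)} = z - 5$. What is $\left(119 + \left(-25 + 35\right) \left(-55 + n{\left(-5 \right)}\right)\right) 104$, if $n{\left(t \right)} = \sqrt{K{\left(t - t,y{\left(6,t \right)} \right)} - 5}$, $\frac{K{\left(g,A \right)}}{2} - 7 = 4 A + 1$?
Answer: $-44824 + 1040 i \sqrt{69} \approx -44824.0 + 8638.9 i$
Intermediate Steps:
$y{\left(U,z \right)} = -5 + z$
$K{\left(g,A \right)} = 16 + 8 A$ ($K{\left(g,A \right)} = 14 + 2 \left(4 A + 1\right) = 14 + 2 \left(1 + 4 A\right) = 14 + \left(2 + 8 A\right) = 16 + 8 A$)
$n{\left(t \right)} = \sqrt{-29 + 8 t}$ ($n{\left(t \right)} = \sqrt{\left(16 + 8 \left(-5 + t\right)\right) - 5} = \sqrt{\left(16 + \left(-40 + 8 t\right)\right) - 5} = \sqrt{\left(-24 + 8 t\right) - 5} = \sqrt{-29 + 8 t}$)
$\left(119 + \left(-25 + 35\right) \left(-55 + n{\left(-5 \right)}\right)\right) 104 = \left(119 + \left(-25 + 35\right) \left(-55 + \sqrt{-29 + 8 \left(-5\right)}\right)\right) 104 = \left(119 + 10 \left(-55 + \sqrt{-29 - 40}\right)\right) 104 = \left(119 + 10 \left(-55 + \sqrt{-69}\right)\right) 104 = \left(119 + 10 \left(-55 + i \sqrt{69}\right)\right) 104 = \left(119 - \left(550 - 10 i \sqrt{69}\right)\right) 104 = \left(-431 + 10 i \sqrt{69}\right) 104 = -44824 + 1040 i \sqrt{69}$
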